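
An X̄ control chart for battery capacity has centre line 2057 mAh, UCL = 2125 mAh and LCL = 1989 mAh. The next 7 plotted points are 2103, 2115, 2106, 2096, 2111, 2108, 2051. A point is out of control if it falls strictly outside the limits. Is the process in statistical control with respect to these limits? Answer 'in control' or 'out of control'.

in control

All 7 points lie within [1989, 2125].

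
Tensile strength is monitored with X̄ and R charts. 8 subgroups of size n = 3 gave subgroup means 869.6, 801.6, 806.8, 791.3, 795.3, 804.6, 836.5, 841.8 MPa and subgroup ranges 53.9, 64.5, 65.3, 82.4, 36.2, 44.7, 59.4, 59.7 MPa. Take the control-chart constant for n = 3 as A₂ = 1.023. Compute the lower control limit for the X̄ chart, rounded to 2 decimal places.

758.83

X̄̄ = (869.6 + 801.6 + 806.8 + 791.3 + 795.3 + 804.6 + 836.5 + 841.8) / 8 = 6547.5000 / 8 = 818.4375
R̄ = (53.9 + 64.5 + 65.3 + 82.4 + 36.2 + 44.7 + 59.4 + 59.7) / 8 = 466.1000 / 8 = 58.2625
LCL = X̄̄ − A₂·R̄ = 818.4375 − 1.023 × 58.2625 = 758.8350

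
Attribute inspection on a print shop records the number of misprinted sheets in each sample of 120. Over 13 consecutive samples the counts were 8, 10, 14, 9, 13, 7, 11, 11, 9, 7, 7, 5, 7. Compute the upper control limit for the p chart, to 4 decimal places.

0.1481

p̄ = Σdᵢ / (k·n) = 118 / (13 × 120) = 0.07564
UCL = p̄ + 3·√(p̄(1−p̄)/n) = 0.07564 + 3 × √(0.07564×0.92436/120) = 0.07564 + 3 × 0.02414 = 0.14806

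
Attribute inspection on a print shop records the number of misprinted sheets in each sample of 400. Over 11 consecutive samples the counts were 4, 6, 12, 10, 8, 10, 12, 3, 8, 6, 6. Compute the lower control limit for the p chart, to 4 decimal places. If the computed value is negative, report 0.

p̄ = Σdᵢ / (k·n) = 85 / (11 × 400) = 0.01932
LCL = p̄ − 3·√(p̄(1−p̄)/n) = 0.01932 − 3 × 0.00688 = -0.00133 → 0 (negative, so LCL = 0)

0.0000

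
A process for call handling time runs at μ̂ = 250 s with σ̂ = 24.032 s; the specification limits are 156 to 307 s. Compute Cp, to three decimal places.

Cp = (USL − LSL) / (6σ̂) = (307 − 156) / (6 × 24.032) = 151.0000 / 144.1920 = 1.0472

1.047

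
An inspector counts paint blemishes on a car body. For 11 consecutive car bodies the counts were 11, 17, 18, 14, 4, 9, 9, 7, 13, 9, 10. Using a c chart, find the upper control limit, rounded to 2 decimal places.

c̄ = (11 + 17 + 18 + 14 + 4 + 9 + 9 + 7 + 13 + 9 + 10) / 11 = 121 / 11 = 11.0000
UCL = c̄ + 3√c̄ = 11.0000 + 3 × √11.0000 = 11.0000 + 3 × 3.3166 = 20.9499

20.95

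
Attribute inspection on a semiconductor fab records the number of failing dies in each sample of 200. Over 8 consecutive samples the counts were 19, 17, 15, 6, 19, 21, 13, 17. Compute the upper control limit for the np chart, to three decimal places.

27.344

p̄ = Σdᵢ / (k·n) = 127 / (8 × 200) = 0.07938
UCL = np̄ + 3·√(np̄(1−p̄)) = 15.8750 + 3 × √(15.8750×0.92063) = 15.8750 + 3 × 3.8229 = 27.3438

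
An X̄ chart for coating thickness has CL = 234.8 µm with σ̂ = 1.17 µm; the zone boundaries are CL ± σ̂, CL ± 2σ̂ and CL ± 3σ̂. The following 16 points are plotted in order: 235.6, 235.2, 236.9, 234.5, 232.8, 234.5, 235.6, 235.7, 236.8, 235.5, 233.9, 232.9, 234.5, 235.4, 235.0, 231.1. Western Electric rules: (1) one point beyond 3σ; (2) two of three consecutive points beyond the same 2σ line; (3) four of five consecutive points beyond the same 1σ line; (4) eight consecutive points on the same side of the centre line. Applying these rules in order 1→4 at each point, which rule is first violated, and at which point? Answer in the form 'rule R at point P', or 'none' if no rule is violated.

Zone of each point (C = within 1σ̂, B = 1σ̂–2σ̂, A = 2σ̂–3σ̂, * = beyond 3σ̂; sign = side of CL): 1:+C, 2:+C, 3:+B, 4:-C, 5:-B, 6:-C, 7:+C, 8:+C, 9:+B, 10:+C, 11:-C, 12:-B, 13:-C, 14:+C, 15:+C, 16:-*
Rule 1 (one point beyond the 3σ limits) is satisfied at point 16.

rule 1 at point 16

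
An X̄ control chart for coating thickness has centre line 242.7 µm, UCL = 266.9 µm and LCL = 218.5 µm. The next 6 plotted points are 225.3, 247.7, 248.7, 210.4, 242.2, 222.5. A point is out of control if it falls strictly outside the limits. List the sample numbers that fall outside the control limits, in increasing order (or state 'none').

4

Compare each point to [218.5, 266.9]: sample 4 = 210.4 < LCL.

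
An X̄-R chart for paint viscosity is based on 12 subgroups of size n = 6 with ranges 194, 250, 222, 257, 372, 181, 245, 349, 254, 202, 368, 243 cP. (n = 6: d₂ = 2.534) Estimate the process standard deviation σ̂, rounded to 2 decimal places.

R̄ = (194 + 250 + 222 + 257 + 372 + 181 + 245 + 349 + 254 + 202 + 368 + 243) / 12 = 261.4167
σ̂ = R̄ / d₂ = 261.4167 / 2.534 = 103.1636

103.16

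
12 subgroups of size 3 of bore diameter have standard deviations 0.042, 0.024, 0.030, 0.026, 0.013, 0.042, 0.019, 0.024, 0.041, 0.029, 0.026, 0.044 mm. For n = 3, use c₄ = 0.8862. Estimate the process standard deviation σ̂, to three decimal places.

s̄ = (0.042 + 0.024 + 0.030 + 0.026 + 0.013 + 0.042 + 0.019 + 0.024 + 0.041 + 0.029 + 0.026 + 0.044) / 12 = 0.0300
σ̂ = s̄ / c₄ = 0.0300 / 0.8862 = 0.0339

0.034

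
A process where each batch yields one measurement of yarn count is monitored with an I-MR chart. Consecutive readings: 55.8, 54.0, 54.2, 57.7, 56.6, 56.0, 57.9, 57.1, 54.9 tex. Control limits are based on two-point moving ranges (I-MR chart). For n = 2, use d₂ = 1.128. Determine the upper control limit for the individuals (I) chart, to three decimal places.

60.045

X̄ = (55.8 + 54.0 + 54.2 + 57.7 + 56.6 + 56.0 + 57.9 + 57.1 + 54.9) / 9 = 56.0222
Moving ranges: 1.8, 0.2, 3.5, 1.1, 0.6, 1.9, 0.8, 2.2; M̄R̄ = 12.1000 / 8 = 1.5125
UCL = X̄ + 3·M̄R̄/d₂ = 56.0222 + 3 × 1.5125 / 1.128 = 60.0448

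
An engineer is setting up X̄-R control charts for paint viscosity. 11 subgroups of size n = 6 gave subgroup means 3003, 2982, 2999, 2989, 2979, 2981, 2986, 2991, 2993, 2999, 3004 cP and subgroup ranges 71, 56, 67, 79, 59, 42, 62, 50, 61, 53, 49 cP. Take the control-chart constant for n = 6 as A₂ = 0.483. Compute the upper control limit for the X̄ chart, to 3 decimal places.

X̄̄ = (3003 + 2982 + 2999 + 2989 + 2979 + 2981 + 2986 + 2991 + 2993 + 2999 + 3004) / 11 = 32906.0000 / 11 = 2991.4545
R̄ = (71 + 56 + 67 + 79 + 59 + 42 + 62 + 50 + 61 + 53 + 49) / 11 = 649.0000 / 11 = 59.0000
UCL = X̄̄ + A₂·R̄ = 2991.4545 + 0.483 × 59.0000 = 3019.9515

3019.952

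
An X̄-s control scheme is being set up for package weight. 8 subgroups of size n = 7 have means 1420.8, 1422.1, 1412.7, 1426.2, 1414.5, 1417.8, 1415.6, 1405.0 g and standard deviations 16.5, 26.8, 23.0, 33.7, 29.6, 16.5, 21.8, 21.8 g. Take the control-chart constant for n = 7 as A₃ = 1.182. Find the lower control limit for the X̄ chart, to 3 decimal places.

X̄̄ = (1420.8 + 1422.1 + 1412.7 + 1426.2 + 1414.5 + 1417.8 + 1415.6 + 1405.0) / 8 = 1416.8375
s̄ = (16.5 + 26.8 + 23.0 + 33.7 + 29.6 + 16.5 + 21.8 + 21.8) / 8 = 23.7125
LCL = X̄̄ − A₃·s̄ = 1416.8375 − 1.182 × 23.7125 = 1388.8093

1388.809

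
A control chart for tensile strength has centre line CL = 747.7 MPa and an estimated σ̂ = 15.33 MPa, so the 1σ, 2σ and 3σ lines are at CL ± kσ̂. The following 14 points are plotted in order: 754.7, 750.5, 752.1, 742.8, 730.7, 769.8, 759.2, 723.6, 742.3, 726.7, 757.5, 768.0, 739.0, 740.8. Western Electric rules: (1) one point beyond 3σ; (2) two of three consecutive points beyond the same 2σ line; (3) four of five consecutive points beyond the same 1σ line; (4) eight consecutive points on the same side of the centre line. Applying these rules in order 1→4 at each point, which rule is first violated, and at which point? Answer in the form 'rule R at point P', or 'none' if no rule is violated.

Zone of each point (C = within 1σ̂, B = 1σ̂–2σ̂, A = 2σ̂–3σ̂, * = beyond 3σ̂; sign = side of CL): 1:+C, 2:+C, 3:+C, 4:-C, 5:-B, 6:+B, 7:+C, 8:-B, 9:-C, 10:-B, 11:+C, 12:+B, 13:-C, 14:-C
No rule fires across all 14 points.

none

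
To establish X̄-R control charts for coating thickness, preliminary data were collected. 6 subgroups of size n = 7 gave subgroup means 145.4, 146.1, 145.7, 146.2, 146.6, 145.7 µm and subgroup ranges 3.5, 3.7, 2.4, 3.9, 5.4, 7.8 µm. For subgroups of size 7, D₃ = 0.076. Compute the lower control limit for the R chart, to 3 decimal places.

0.338

R̄ = (3.5 + 3.7 + 2.4 + 3.9 + 5.4 + 7.8) / 6 = 26.7000 / 6 = 4.4500
LCL_R = D₃·R̄ = 0.076 × 4.4500 = 0.3382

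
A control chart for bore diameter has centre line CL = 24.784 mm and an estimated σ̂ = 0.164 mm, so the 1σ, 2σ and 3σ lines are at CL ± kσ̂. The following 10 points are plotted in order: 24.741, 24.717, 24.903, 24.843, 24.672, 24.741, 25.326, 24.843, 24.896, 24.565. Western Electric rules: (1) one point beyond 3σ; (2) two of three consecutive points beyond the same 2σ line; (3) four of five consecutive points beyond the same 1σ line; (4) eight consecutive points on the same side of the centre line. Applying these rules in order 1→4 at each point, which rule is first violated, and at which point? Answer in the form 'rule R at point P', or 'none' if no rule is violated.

rule 1 at point 7

Zone of each point (C = within 1σ̂, B = 1σ̂–2σ̂, A = 2σ̂–3σ̂, * = beyond 3σ̂; sign = side of CL): 1:-C, 2:-C, 3:+C, 4:+C, 5:-C, 6:-C, 7:+*, 8:+C, 9:+C, 10:-B
Rule 1 (one point beyond the 3σ limits) is satisfied at point 7.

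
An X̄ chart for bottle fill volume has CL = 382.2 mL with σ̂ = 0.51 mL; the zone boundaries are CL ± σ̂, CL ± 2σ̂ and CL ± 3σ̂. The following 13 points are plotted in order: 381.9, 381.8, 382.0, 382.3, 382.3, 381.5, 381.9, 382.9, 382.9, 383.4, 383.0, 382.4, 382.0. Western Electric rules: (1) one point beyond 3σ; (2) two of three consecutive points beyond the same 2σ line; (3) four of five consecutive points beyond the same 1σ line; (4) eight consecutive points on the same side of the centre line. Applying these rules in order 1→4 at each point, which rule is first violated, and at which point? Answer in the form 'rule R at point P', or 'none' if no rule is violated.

rule 3 at point 11

Zone of each point (C = within 1σ̂, B = 1σ̂–2σ̂, A = 2σ̂–3σ̂, * = beyond 3σ̂; sign = side of CL): 1:-C, 2:-C, 3:-C, 4:+C, 5:+C, 6:-B, 7:-C, 8:+B, 9:+B, 10:+A, 11:+B, 12:+C, 13:-C
Rule 3 (four of five consecutive points beyond the same 1σ limit) is satisfied at point 11.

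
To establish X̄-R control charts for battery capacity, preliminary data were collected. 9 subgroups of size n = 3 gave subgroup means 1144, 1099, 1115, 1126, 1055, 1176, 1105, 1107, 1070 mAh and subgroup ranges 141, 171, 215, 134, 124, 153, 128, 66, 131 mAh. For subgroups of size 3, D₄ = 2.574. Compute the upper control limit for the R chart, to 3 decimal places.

R̄ = (141 + 171 + 215 + 134 + 124 + 153 + 128 + 66 + 131) / 9 = 1263.0000 / 9 = 140.3333
UCL_R = D₄·R̄ = 2.574 × 140.3333 = 361.2180

361.218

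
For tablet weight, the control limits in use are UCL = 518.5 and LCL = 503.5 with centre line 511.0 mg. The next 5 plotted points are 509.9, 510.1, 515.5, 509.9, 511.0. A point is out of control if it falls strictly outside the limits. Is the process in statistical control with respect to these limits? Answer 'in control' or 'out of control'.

All 5 points lie within [503.5, 518.5].

in control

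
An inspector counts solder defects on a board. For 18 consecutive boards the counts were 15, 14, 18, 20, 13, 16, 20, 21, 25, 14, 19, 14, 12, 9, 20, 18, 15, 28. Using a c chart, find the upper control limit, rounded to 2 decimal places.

29.75

c̄ = (15 + 14 + 18 + 20 + 13 + 16 + 20 + 21 + 25 + 14 + 19 + 14 + 12 + 9 + 20 + 18 + 15 + 28) / 18 = 311 / 18 = 17.2778
UCL = c̄ + 3√c̄ = 17.2778 + 3 × √17.2778 = 17.2778 + 3 × 4.1567 = 29.7477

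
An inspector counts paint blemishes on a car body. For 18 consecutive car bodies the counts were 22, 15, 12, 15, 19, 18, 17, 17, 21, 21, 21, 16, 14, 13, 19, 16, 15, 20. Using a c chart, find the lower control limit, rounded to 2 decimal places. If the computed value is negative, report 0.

4.81

c̄ = (22 + 15 + 12 + 15 + 19 + 18 + 17 + 17 + 21 + 21 + 21 + 16 + 14 + 13 + 19 + 16 + 15 + 20) / 18 = 311 / 18 = 17.2778
LCL = c̄ − 3√c̄ = 17.2778 − 3 × 4.1567 = 4.8078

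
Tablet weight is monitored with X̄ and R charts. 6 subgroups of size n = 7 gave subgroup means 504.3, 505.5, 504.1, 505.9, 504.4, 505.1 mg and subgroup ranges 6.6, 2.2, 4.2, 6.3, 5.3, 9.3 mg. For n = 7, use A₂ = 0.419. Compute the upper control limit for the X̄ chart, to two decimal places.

507.25

X̄̄ = (504.3 + 505.5 + 504.1 + 505.9 + 504.4 + 505.1) / 6 = 3029.3000 / 6 = 504.8833
R̄ = (6.6 + 2.2 + 4.2 + 6.3 + 5.3 + 9.3) / 6 = 33.9000 / 6 = 5.6500
UCL = X̄̄ + A₂·R̄ = 504.8833 + 0.419 × 5.6500 = 507.2507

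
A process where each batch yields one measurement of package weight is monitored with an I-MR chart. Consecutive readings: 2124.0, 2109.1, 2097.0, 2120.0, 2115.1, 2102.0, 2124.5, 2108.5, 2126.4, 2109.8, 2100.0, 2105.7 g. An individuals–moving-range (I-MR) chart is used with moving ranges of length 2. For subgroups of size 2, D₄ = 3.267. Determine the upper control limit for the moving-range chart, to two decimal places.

Moving ranges: 14.9, 12.1, 23.0, 4.9, 13.1, 22.5, 16.0, 17.9, 16.6, 9.8, 5.7; M̄R̄ = 156.5000 / 11 = 14.2273
UCL_MR = D₄·M̄R̄ = 3.267 × 14.2273 = 46.4805

46.48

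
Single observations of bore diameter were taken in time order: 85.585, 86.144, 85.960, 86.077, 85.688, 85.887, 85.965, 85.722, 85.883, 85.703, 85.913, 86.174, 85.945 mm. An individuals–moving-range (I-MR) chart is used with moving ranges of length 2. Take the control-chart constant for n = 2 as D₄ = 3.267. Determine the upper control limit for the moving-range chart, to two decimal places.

0.77

Moving ranges: 0.559, 0.184, 0.117, 0.389, 0.199, 0.078, 0.243, 0.161, 0.180, 0.210, 0.261, 0.229; M̄R̄ = 2.8100 / 12 = 0.2342
UCL_MR = D₄·M̄R̄ = 3.267 × 0.2342 = 0.7650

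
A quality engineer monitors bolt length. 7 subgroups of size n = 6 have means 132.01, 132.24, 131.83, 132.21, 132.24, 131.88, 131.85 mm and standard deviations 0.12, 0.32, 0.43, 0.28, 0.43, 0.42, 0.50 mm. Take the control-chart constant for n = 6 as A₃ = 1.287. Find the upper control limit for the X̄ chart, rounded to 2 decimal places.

132.50

X̄̄ = (132.01 + 132.24 + 131.83 + 132.21 + 132.24 + 131.88 + 131.85) / 7 = 132.0371
s̄ = (0.12 + 0.32 + 0.43 + 0.28 + 0.43 + 0.42 + 0.50) / 7 = 0.3571
UCL = X̄̄ + A₃·s̄ = 132.0371 + 1.287 × 0.3571 = 132.4968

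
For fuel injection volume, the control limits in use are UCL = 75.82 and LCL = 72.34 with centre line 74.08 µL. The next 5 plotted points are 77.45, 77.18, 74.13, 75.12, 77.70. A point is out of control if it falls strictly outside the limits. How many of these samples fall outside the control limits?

Compare each point to [72.34, 75.82]: sample 1 = 77.45 > UCL; sample 2 = 77.18 > UCL; sample 5 = 77.70 > UCL.

3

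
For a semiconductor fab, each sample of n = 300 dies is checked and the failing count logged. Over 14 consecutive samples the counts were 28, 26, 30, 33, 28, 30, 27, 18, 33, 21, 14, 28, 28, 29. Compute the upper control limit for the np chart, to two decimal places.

p̄ = Σdᵢ / (k·n) = 373 / (14 × 300) = 0.08881
UCL = np̄ + 3·√(np̄(1−p̄)) = 26.6429 + 3 × √(26.6429×0.91119) = 26.6429 + 3 × 4.9271 = 41.4243

41.42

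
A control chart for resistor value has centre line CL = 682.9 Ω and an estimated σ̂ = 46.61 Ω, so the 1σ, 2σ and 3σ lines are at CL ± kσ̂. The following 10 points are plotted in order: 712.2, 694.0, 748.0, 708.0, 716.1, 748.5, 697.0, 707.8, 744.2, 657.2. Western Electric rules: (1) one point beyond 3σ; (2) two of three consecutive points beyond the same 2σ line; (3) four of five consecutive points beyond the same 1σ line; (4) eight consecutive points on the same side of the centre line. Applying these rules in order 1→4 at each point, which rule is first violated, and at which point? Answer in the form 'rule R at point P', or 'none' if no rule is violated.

rule 4 at point 8

Zone of each point (C = within 1σ̂, B = 1σ̂–2σ̂, A = 2σ̂–3σ̂, * = beyond 3σ̂; sign = side of CL): 1:+C, 2:+C, 3:+B, 4:+C, 5:+C, 6:+B, 7:+C, 8:+C, 9:+B, 10:-C
Rule 4 (eight consecutive points on the same side of the centre line) is satisfied at point 8.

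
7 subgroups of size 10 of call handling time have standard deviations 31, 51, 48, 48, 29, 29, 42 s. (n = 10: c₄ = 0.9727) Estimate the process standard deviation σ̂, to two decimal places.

s̄ = (31 + 51 + 48 + 48 + 29 + 29 + 42) / 7 = 39.7143
σ̂ = s̄ / c₄ = 39.7143 / 0.9727 = 40.8289

40.83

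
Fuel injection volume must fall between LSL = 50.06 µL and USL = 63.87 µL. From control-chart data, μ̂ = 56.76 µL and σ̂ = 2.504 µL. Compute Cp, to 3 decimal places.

0.919

Cp = (USL − LSL) / (6σ̂) = (63.87 − 50.06) / (6 × 2.504) = 13.8100 / 15.0240 = 0.9192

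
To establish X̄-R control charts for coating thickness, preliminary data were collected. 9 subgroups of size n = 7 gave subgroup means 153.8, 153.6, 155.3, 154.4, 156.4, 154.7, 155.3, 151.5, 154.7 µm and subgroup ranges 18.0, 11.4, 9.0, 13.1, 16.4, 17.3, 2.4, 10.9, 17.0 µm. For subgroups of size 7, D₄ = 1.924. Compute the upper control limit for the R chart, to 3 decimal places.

24.691

R̄ = (18.0 + 11.4 + 9.0 + 13.1 + 16.4 + 17.3 + 2.4 + 10.9 + 17.0) / 9 = 115.5000 / 9 = 12.8333
UCL_R = D₄·R̄ = 1.924 × 12.8333 = 24.6913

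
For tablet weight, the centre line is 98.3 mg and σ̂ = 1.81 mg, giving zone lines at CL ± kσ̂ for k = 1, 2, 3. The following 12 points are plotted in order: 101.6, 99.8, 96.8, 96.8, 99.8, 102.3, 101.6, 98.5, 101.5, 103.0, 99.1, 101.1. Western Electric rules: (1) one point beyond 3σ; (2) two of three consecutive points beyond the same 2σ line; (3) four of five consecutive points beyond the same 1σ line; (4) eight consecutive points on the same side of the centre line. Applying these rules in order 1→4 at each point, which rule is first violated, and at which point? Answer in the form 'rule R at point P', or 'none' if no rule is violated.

rule 3 at point 10

Zone of each point (C = within 1σ̂, B = 1σ̂–2σ̂, A = 2σ̂–3σ̂, * = beyond 3σ̂; sign = side of CL): 1:+B, 2:+C, 3:-C, 4:-C, 5:+C, 6:+A, 7:+B, 8:+C, 9:+B, 10:+A, 11:+C, 12:+B
Rule 3 (four of five consecutive points beyond the same 1σ limit) is satisfied at point 10.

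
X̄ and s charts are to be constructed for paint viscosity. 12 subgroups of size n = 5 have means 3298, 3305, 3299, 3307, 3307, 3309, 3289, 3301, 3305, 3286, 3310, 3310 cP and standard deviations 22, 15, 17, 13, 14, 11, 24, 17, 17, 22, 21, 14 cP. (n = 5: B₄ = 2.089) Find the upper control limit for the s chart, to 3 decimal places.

36.035

s̄ = (22 + 15 + 17 + 13 + 14 + 11 + 24 + 17 + 17 + 22 + 21 + 14) / 12 = 17.2500
UCL_s = B₄·s̄ = 2.089 × 17.2500 = 36.0352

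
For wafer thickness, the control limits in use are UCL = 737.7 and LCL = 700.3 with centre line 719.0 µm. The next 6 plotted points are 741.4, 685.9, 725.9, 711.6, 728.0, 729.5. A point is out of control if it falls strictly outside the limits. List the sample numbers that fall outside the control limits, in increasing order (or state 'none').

Compare each point to [700.3, 737.7]: sample 1 = 741.4 > UCL; sample 2 = 685.9 < LCL.

1, 2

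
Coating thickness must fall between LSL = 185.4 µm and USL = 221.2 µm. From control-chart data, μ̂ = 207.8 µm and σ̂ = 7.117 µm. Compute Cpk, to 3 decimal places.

0.628

Cpu = (USL − μ̂) / (3σ̂) = (221.2 − 207.8) / (3 × 7.117) = 0.6276; Cpl = (μ̂ − LSL) / (3σ̂) = (207.8 − 185.4) / (3 × 7.117) = 1.0491; Cpk = min(Cpu, Cpl) = 0.6276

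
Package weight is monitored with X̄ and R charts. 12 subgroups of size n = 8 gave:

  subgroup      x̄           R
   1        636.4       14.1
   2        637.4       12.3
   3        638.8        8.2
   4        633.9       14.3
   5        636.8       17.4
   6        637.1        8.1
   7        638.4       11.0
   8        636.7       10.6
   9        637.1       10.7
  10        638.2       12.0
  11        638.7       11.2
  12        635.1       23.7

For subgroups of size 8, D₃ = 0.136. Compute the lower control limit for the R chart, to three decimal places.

R̄ = (14.1 + 12.3 + 8.2 + 14.3 + 17.4 + 8.1 + 11.0 + 10.6 + 10.7 + 12.0 + 11.2 + 23.7) / 12 = 153.6000 / 12 = 12.8000
LCL_R = D₃·R̄ = 0.136 × 12.8000 = 1.7408

1.741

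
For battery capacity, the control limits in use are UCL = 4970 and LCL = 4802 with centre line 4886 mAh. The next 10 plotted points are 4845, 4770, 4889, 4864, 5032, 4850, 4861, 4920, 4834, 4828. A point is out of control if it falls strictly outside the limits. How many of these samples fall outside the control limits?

Compare each point to [4802, 4970]: sample 2 = 4770 < LCL; sample 5 = 5032 > UCL.

2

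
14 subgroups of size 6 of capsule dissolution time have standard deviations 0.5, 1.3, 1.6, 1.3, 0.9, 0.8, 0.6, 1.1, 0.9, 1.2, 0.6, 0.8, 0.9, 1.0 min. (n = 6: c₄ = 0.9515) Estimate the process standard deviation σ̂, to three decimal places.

1.013

s̄ = (0.5 + 1.3 + 1.6 + 1.3 + 0.9 + 0.8 + 0.6 + 1.1 + 0.9 + 1.2 + 0.6 + 0.8 + 0.9 + 1.0) / 14 = 0.9643
σ̂ = s̄ / c₄ = 0.9643 / 0.9515 = 1.0134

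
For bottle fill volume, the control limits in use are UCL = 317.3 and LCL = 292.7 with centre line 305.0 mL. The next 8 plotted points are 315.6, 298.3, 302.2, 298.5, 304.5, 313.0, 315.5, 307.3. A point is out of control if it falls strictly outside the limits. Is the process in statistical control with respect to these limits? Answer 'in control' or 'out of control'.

in control

All 8 points lie within [292.7, 317.3].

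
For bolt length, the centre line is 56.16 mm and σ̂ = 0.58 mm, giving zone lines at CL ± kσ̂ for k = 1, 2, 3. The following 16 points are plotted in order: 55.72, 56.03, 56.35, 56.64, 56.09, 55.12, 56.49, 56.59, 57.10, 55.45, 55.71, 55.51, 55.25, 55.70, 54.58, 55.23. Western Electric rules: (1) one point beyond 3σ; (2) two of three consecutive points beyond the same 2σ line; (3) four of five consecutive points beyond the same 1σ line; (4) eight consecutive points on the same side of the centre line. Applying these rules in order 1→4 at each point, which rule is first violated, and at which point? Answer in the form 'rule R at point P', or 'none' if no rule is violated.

rule 3 at point 16

Zone of each point (C = within 1σ̂, B = 1σ̂–2σ̂, A = 2σ̂–3σ̂, * = beyond 3σ̂; sign = side of CL): 1:-C, 2:-C, 3:+C, 4:+C, 5:-C, 6:-B, 7:+C, 8:+C, 9:+B, 10:-B, 11:-C, 12:-B, 13:-B, 14:-C, 15:-A, 16:-B
Rule 3 (four of five consecutive points beyond the same 1σ limit) is satisfied at point 16.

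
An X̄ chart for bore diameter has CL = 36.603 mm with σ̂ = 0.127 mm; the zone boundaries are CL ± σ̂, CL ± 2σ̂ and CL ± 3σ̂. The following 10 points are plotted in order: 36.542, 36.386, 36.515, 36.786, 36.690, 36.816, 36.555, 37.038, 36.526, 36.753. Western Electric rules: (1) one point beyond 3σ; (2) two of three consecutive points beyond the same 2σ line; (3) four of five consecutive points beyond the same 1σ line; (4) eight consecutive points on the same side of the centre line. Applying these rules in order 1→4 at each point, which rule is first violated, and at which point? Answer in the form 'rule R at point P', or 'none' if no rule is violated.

rule 1 at point 8

Zone of each point (C = within 1σ̂, B = 1σ̂–2σ̂, A = 2σ̂–3σ̂, * = beyond 3σ̂; sign = side of CL): 1:-C, 2:-B, 3:-C, 4:+B, 5:+C, 6:+B, 7:-C, 8:+*, 9:-C, 10:+B
Rule 1 (one point beyond the 3σ limits) is satisfied at point 8.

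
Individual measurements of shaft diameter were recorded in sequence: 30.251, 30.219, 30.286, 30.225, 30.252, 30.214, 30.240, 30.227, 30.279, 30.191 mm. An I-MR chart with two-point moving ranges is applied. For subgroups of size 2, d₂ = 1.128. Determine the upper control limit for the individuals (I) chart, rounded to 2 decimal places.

30.36

X̄ = (30.251 + 30.219 + 30.286 + 30.225 + 30.252 + 30.214 + 30.240 + 30.227 + 30.279 + 30.191) / 10 = 30.2384
Moving ranges: 0.032, 0.067, 0.061, 0.027, 0.038, 0.026, 0.013, 0.052, 0.088; M̄R̄ = 0.4040 / 9 = 0.0449
UCL = X̄ + 3·M̄R̄/d₂ = 30.2384 + 3 × 0.0449 / 1.128 = 30.3578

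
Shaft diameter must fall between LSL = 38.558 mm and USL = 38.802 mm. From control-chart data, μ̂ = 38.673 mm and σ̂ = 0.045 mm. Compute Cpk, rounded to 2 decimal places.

Cpu = (USL − μ̂) / (3σ̂) = (38.802 − 38.673) / (3 × 0.045) = 0.9556; Cpl = (μ̂ − LSL) / (3σ̂) = (38.673 − 38.558) / (3 × 0.045) = 0.8519; Cpk = min(Cpu, Cpl) = 0.8519

0.85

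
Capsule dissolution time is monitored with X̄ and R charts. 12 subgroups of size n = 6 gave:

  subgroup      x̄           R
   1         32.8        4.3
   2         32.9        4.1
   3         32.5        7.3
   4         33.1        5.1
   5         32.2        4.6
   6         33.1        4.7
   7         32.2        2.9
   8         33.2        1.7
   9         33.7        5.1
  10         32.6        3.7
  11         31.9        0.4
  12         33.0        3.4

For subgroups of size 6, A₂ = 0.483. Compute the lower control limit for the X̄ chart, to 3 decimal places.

30.863

X̄̄ = (32.8 + 32.9 + 32.5 + 33.1 + 32.2 + 33.1 + 32.2 + 33.2 + 33.7 + 32.6 + 31.9 + 33.0) / 12 = 393.2000 / 12 = 32.7667
R̄ = (4.3 + 4.1 + 7.3 + 5.1 + 4.6 + 4.7 + 2.9 + 1.7 + 5.1 + 3.7 + 0.4 + 3.4) / 12 = 47.3000 / 12 = 3.9417
LCL = X̄̄ − A₂·R̄ = 32.7667 − 0.483 × 3.9417 = 30.8628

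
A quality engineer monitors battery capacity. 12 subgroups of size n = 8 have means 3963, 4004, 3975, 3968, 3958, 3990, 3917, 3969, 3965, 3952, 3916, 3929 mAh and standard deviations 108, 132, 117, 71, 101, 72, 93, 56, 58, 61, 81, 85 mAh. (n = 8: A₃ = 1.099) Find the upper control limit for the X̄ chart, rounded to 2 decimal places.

4053.62

X̄̄ = (3963 + 4004 + 3975 + 3968 + 3958 + 3990 + 3917 + 3969 + 3965 + 3952 + 3916 + 3929) / 12 = 3958.8333
s̄ = (108 + 132 + 117 + 71 + 101 + 72 + 93 + 56 + 58 + 61 + 81 + 85) / 12 = 86.2500
UCL = X̄̄ + A₃·s̄ = 3958.8333 + 1.099 × 86.2500 = 4053.6221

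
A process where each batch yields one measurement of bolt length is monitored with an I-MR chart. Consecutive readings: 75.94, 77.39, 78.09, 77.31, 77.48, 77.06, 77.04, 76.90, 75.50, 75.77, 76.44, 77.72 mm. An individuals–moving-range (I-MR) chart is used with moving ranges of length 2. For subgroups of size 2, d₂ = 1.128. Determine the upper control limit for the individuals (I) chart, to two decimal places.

78.65

X̄ = (75.94 + 77.39 + 78.09 + 77.31 + 77.48 + 77.06 + 77.04 + 76.90 + 75.50 + 75.77 + 76.44 + 77.72) / 12 = 76.8867
Moving ranges: 1.45, 0.70, 0.78, 0.17, 0.42, 0.02, 0.14, 1.40, 0.27, 0.67, 1.28; M̄R̄ = 7.3000 / 11 = 0.6636
UCL = X̄ + 3·M̄R̄/d₂ = 76.8867 + 3 × 0.6636 / 1.128 = 78.6517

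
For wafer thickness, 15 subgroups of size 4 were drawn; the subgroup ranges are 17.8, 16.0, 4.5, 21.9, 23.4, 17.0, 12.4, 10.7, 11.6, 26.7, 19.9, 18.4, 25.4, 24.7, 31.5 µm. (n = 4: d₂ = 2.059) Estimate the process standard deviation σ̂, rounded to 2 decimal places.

R̄ = (17.8 + 16.0 + 4.5 + 21.9 + 23.4 + 17.0 + 12.4 + 10.7 + 11.6 + 26.7 + 19.9 + 18.4 + 25.4 + 24.7 + 31.5) / 15 = 18.7933
σ̂ = R̄ / d₂ = 18.7933 / 2.059 = 9.1274

9.13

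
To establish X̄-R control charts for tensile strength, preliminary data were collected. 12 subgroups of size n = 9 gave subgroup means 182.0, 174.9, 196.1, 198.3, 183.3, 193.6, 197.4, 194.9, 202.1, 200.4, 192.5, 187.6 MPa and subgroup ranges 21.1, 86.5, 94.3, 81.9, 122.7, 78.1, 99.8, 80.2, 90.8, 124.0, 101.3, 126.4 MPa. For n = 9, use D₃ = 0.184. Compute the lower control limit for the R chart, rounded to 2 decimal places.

16.98

R̄ = (21.1 + 86.5 + 94.3 + 81.9 + 122.7 + 78.1 + 99.8 + 80.2 + 90.8 + 124.0 + 101.3 + 126.4) / 12 = 1107.1000 / 12 = 92.2583
LCL_R = D₃·R̄ = 0.184 × 92.2583 = 16.9755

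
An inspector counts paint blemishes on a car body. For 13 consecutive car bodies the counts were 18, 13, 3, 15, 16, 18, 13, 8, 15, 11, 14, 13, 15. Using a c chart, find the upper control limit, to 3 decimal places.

24.143

c̄ = (18 + 13 + 3 + 15 + 16 + 18 + 13 + 8 + 15 + 11 + 14 + 13 + 15) / 13 = 172 / 13 = 13.2308
UCL = c̄ + 3√c̄ = 13.2308 + 3 × √13.2308 = 13.2308 + 3 × 3.6374 = 24.1430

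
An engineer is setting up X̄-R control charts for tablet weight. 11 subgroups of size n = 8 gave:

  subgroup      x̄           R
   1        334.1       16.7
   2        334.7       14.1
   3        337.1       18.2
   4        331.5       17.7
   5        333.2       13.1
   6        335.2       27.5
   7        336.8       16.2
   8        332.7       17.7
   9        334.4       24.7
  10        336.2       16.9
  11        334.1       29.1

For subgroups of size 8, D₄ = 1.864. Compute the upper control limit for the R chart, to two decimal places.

35.91

R̄ = (16.7 + 14.1 + 18.2 + 17.7 + 13.1 + 27.5 + 16.2 + 17.7 + 24.7 + 16.9 + 29.1) / 11 = 211.9000 / 11 = 19.2636
UCL_R = D₄·R̄ = 1.864 × 19.2636 = 35.9074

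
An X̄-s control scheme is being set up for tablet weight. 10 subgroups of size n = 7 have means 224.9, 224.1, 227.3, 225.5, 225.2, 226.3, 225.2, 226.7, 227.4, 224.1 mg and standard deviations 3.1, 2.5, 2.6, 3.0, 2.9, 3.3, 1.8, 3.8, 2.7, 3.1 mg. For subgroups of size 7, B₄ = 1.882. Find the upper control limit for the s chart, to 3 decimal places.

5.420

s̄ = (3.1 + 2.5 + 2.6 + 3.0 + 2.9 + 3.3 + 1.8 + 3.8 + 2.7 + 3.1) / 10 = 2.8800
UCL_s = B₄·s̄ = 1.882 × 2.8800 = 5.4202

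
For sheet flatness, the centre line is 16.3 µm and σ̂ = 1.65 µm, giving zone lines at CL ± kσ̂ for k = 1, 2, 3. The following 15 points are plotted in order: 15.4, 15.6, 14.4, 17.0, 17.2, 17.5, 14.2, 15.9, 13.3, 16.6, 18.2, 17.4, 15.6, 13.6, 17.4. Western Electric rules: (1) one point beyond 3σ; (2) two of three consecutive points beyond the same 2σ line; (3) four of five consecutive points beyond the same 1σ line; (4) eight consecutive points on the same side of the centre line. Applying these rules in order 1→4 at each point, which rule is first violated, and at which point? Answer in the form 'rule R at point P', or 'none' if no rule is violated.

Zone of each point (C = within 1σ̂, B = 1σ̂–2σ̂, A = 2σ̂–3σ̂, * = beyond 3σ̂; sign = side of CL): 1:-C, 2:-C, 3:-B, 4:+C, 5:+C, 6:+C, 7:-B, 8:-C, 9:-B, 10:+C, 11:+B, 12:+C, 13:-C, 14:-B, 15:+C
No rule fires across all 15 points.

none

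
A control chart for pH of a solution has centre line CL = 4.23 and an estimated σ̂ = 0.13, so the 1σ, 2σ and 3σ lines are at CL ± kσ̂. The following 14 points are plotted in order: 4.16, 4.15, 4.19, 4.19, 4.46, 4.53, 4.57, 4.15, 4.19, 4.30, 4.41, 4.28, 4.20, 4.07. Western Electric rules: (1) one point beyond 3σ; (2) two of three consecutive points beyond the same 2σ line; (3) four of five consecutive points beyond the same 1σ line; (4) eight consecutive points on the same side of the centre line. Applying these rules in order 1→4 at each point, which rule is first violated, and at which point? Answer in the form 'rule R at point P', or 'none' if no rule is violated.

Zone of each point (C = within 1σ̂, B = 1σ̂–2σ̂, A = 2σ̂–3σ̂, * = beyond 3σ̂; sign = side of CL): 1:-C, 2:-C, 3:-C, 4:-C, 5:+B, 6:+A, 7:+A, 8:-C, 9:-C, 10:+C, 11:+B, 12:+C, 13:-C, 14:-B
Rule 2 (two of three consecutive points beyond the same 2σ limit) is satisfied at point 7.

rule 2 at point 7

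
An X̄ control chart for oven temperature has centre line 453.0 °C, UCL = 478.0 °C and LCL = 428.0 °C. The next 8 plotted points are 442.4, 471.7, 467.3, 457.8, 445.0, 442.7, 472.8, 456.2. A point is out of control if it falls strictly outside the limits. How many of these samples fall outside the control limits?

0

All 8 points lie within [428.0, 478.0].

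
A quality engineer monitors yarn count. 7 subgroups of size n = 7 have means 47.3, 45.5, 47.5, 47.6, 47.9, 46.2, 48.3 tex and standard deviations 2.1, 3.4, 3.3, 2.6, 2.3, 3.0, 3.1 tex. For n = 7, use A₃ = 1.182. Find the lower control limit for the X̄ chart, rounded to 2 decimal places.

X̄̄ = (47.3 + 45.5 + 47.5 + 47.6 + 47.9 + 46.2 + 48.3) / 7 = 47.1857
s̄ = (2.1 + 3.4 + 3.3 + 2.6 + 2.3 + 3.0 + 3.1) / 7 = 2.8286
LCL = X̄̄ − A₃·s̄ = 47.1857 − 1.182 × 2.8286 = 43.8423

43.84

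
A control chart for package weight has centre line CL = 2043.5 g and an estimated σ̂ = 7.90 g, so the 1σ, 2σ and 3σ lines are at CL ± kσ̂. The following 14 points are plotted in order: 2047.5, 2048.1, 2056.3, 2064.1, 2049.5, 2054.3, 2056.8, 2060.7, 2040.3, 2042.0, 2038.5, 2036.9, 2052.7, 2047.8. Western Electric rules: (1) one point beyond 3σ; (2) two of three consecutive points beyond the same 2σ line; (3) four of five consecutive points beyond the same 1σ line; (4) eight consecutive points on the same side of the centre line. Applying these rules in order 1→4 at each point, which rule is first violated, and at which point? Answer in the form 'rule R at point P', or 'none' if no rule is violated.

rule 3 at point 7

Zone of each point (C = within 1σ̂, B = 1σ̂–2σ̂, A = 2σ̂–3σ̂, * = beyond 3σ̂; sign = side of CL): 1:+C, 2:+C, 3:+B, 4:+A, 5:+C, 6:+B, 7:+B, 8:+A, 9:-C, 10:-C, 11:-C, 12:-C, 13:+B, 14:+C
Rule 3 (four of five consecutive points beyond the same 1σ limit) is satisfied at point 7.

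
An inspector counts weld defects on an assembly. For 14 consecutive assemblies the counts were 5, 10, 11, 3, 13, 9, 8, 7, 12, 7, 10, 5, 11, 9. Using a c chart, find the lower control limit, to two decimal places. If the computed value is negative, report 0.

0.00

c̄ = (5 + 10 + 11 + 3 + 13 + 9 + 8 + 7 + 12 + 7 + 10 + 5 + 11 + 9) / 14 = 120 / 14 = 8.5714
LCL = c̄ − 3√c̄ = 8.5714 − 3 × 2.9277 = -0.2117 → 0 (cannot be negative)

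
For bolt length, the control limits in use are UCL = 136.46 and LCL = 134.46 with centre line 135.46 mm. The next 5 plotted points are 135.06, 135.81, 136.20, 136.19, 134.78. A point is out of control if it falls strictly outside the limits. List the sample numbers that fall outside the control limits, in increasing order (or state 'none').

All 5 points lie within [134.46, 136.46].

none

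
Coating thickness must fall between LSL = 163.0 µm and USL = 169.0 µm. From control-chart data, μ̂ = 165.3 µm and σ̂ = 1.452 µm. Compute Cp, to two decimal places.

Cp = (USL − LSL) / (6σ̂) = (169.0 − 163.0) / (6 × 1.452) = 6.0000 / 8.7120 = 0.6887

0.69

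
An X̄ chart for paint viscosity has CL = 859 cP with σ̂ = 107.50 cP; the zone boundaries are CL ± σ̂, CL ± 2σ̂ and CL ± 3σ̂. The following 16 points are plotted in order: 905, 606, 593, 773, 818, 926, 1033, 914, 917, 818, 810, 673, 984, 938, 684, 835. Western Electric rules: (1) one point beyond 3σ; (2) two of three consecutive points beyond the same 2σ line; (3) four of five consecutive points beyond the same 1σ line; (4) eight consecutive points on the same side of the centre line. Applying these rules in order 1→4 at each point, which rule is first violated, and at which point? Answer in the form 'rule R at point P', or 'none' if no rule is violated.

Zone of each point (C = within 1σ̂, B = 1σ̂–2σ̂, A = 2σ̂–3σ̂, * = beyond 3σ̂; sign = side of CL): 1:+C, 2:-A, 3:-A, 4:-C, 5:-C, 6:+C, 7:+B, 8:+C, 9:+C, 10:-C, 11:-C, 12:-B, 13:+B, 14:+C, 15:-B, 16:-C
Rule 2 (two of three consecutive points beyond the same 2σ limit) is satisfied at point 3.

rule 2 at point 3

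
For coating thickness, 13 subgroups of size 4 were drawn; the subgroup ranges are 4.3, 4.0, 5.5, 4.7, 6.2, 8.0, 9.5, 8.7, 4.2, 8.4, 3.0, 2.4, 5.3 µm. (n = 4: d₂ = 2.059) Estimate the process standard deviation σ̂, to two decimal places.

2.77

R̄ = (4.3 + 4.0 + 5.5 + 4.7 + 6.2 + 8.0 + 9.5 + 8.7 + 4.2 + 8.4 + 3.0 + 2.4 + 5.3) / 13 = 5.7077
σ̂ = R̄ / d₂ = 5.7077 / 2.059 = 2.7721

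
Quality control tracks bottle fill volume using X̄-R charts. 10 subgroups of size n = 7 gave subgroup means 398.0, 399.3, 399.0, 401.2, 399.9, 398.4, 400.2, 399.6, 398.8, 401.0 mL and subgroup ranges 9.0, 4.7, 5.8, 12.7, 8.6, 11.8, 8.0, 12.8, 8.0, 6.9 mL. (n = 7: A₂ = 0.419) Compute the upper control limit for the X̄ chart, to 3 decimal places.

403.240

X̄̄ = (398.0 + 399.3 + 399.0 + 401.2 + 399.9 + 398.4 + 400.2 + 399.6 + 398.8 + 401.0) / 10 = 3995.4000 / 10 = 399.5400
R̄ = (9.0 + 4.7 + 5.8 + 12.7 + 8.6 + 11.8 + 8.0 + 12.8 + 8.0 + 6.9) / 10 = 88.3000 / 10 = 8.8300
UCL = X̄̄ + A₂·R̄ = 399.5400 + 0.419 × 8.8300 = 403.2398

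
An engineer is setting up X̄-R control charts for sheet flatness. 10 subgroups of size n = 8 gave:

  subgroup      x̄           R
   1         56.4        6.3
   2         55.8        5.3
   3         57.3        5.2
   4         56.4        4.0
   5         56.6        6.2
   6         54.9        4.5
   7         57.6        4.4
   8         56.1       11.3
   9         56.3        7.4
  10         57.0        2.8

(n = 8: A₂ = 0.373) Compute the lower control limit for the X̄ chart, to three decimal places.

X̄̄ = (56.4 + 55.8 + 57.3 + 56.4 + 56.6 + 54.9 + 57.6 + 56.1 + 56.3 + 57.0) / 10 = 564.4000 / 10 = 56.4400
R̄ = (6.3 + 5.3 + 5.2 + 4.0 + 6.2 + 4.5 + 4.4 + 11.3 + 7.4 + 2.8) / 10 = 57.4000 / 10 = 5.7400
LCL = X̄̄ − A₂·R̄ = 56.4400 − 0.373 × 5.7400 = 54.2990

54.299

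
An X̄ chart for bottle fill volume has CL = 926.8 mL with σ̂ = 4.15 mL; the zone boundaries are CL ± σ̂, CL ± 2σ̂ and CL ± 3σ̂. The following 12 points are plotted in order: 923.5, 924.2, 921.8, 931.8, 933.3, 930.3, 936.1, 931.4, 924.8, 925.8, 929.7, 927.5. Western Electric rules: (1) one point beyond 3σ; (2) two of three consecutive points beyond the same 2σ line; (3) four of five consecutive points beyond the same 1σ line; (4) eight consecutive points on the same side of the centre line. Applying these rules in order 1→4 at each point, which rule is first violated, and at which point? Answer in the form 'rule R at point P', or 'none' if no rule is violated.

rule 3 at point 8

Zone of each point (C = within 1σ̂, B = 1σ̂–2σ̂, A = 2σ̂–3σ̂, * = beyond 3σ̂; sign = side of CL): 1:-C, 2:-C, 3:-B, 4:+B, 5:+B, 6:+C, 7:+A, 8:+B, 9:-C, 10:-C, 11:+C, 12:+C
Rule 3 (four of five consecutive points beyond the same 1σ limit) is satisfied at point 8.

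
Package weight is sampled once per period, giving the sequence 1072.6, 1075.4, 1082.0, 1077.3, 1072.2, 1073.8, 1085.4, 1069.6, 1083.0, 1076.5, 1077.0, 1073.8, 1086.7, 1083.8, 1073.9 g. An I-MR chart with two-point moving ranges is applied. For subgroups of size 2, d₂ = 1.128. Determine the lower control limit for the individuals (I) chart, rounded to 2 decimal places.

1059.01

X̄ = (1072.6 + 1075.4 + 1082.0 + 1077.3 + 1072.2 + 1073.8 + 1085.4 + 1069.6 + 1083.0 + 1076.5 + 1077.0 + 1073.8 + 1086.7 + 1083.8 + 1073.9) / 15 = 1077.5333
Moving ranges: 2.8, 6.6, 4.7, 5.1, 1.6, 11.6, 15.8, 13.4, 6.5, 0.5, 3.2, 12.9, 2.9, 9.9; M̄R̄ = 97.5000 / 14 = 6.9643
LCL = X̄ − 3·M̄R̄/d₂ = 1077.5333 − 3 × 6.9643 / 1.128 = 1059.0113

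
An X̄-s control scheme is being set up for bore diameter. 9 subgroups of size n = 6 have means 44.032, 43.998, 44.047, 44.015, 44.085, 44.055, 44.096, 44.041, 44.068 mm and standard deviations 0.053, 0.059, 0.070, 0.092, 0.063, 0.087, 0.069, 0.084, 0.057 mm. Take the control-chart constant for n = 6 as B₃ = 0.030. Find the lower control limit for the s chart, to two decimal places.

s̄ = (0.053 + 0.059 + 0.070 + 0.092 + 0.063 + 0.087 + 0.069 + 0.084 + 0.057) / 9 = 0.0704
LCL_s = B₃·s̄ = 0.030 × 0.0704 = 0.0021

0.00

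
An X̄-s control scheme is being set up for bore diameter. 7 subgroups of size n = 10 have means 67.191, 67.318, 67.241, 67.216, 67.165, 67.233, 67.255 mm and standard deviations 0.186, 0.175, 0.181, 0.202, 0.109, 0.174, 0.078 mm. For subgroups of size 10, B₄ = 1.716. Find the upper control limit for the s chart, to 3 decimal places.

s̄ = (0.186 + 0.175 + 0.181 + 0.202 + 0.109 + 0.174 + 0.078) / 7 = 0.1579
UCL_s = B₄·s̄ = 1.716 × 0.1579 = 0.2709

0.271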